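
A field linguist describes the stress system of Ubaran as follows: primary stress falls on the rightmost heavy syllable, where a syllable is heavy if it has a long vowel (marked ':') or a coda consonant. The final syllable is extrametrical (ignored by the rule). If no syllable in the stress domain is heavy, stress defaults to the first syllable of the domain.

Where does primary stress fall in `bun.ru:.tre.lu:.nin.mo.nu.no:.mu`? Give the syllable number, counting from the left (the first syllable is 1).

8

The final syllable (9, mu) is extrametrical; the stress domain is syllables 1–8.
Weights: 1 bun H, 2 ru: H, 3 tre L, 4 lu: H, 5 nin H, 6 mo L, 7 nu L, 8 no: H.
Heavy syllables in the domain: 1, 2, 4, 5, 8. The rightmost is syllable 8 (no:).
Primary stress: syllable 8 → bun.ru:.tre.lu:.nin.mo.nu.ˈno:.mu.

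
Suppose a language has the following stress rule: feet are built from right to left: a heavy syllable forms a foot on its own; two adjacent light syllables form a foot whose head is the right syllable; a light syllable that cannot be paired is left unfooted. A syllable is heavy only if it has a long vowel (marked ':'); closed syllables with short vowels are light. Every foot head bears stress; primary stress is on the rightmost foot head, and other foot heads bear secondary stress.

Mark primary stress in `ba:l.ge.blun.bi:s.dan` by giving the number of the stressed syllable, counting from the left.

Weights: 1 ba:l H, 2 ge L, 3 blun L, 4 bi:s H, 5 dan L.
Parse right to left (heavy = foot alone; LL = one foot; stranded L unfooted): (ˈba:l) (ge.ˈblun) (ˈbi:s) dan.
Foot heads: 1, 3, 4.
Primary stress on the rightmost head = syllable 4.
Primary stress: syllable 4 → ba:l.ge.blun.ˈbi:s.dan.

4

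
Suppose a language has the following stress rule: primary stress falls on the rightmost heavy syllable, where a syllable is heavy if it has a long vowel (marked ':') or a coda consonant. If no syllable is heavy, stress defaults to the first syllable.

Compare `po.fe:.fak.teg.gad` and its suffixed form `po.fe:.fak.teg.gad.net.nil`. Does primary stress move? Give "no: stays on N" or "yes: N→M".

yes: 5→7

Base `po.fe:.fak.teg.gad` (5 syllables):
  Weights: 1 po L, 2 fe: H, 3 fak H, 4 teg H, 5 gad H.
  Heavy syllables in the domain: 2, 3, 4, 5. The rightmost is syllable 5 (gad).
  → primary stress on syllable 5.
Suffixed `po.fe:.fak.teg.gad.net.nil` (7 syllables):
  Weights: 1 po L, 2 fe: H, 3 fak H, 4 teg H, 5 gad H, 6 net H, 7 nil H.
  Heavy syllables in the domain: 2, 3, 4, 5, 6, 7. The rightmost is syllable 7 (nil).
  → primary stress on syllable 7.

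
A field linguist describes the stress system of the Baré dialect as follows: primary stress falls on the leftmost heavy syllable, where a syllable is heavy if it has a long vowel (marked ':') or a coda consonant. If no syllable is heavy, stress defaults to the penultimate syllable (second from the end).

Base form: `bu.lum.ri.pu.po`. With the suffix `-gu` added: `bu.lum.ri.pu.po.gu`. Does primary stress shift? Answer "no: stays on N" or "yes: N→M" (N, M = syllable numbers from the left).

Base `bu.lum.ri.pu.po` (5 syllables):
  Weights: 1 bu L, 2 lum H, 3 ri L, 4 pu L, 5 po L.
  Heavy syllables in the domain: 2. The leftmost is syllable 2 (lum).
  → primary stress on syllable 2.
Suffixed `bu.lum.ri.pu.po.gu` (6 syllables):
  Weights: 1 bu L, 2 lum H, 3 ri L, 4 pu L, 5 po L, 6 gu L.
  Heavy syllables in the domain: 2. The leftmost is syllable 2 (lum).
  → primary stress on syllable 2.

no: stays on 2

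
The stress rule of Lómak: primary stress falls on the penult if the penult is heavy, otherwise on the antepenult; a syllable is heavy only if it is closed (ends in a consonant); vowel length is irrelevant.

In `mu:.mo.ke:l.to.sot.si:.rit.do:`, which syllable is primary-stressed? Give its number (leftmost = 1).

7

Weights: 6 si: L, 7 rit H, 8 do: L.
The penult (syllable 7, rit) is heavy, so it takes stress.
Primary stress: syllable 7 → mu:.mo.ke:l.to.sot.si:.ˈrit.do:.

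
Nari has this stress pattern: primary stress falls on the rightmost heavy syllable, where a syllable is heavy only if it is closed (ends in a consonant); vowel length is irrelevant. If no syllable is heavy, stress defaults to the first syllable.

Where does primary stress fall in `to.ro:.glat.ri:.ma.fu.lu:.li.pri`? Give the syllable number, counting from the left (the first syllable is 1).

Weights: 1 to L, 2 ro: L, 3 glat H, 4 ri: L, 5 ma L, 6 fu L, 7 lu: L, 8 li L, 9 pri L.
Heavy syllables in the domain: 3. The rightmost is syllable 3 (glat).
Primary stress: syllable 3 → to.ro:.ˈglat.ri:.ma.fu.lu:.li.pri.

3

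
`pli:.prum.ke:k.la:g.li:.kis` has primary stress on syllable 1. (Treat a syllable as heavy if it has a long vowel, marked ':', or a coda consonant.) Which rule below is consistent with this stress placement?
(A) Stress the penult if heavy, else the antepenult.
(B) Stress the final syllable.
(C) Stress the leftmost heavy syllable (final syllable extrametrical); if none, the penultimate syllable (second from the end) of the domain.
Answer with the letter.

Rule A → syllable 5 (observed: 1).
Rule B → syllable 6 (observed: 1).
Rule C → syllable 1 ✓.

C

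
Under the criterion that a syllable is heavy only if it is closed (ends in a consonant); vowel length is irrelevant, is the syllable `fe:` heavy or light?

light

`fe:`: long vowel, open (no coda). Open (no coda) → light.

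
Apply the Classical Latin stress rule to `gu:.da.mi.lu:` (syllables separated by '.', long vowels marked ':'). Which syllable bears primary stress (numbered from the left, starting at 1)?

2

Classical Latin: stress the penult if heavy (long vowel or closed), else the antepenult.
Weights: 2 da L, 3 mi L, 4 lu: H.
The penult (syllable 3, mi) is light, so stress falls on the antepenult (syllable 2, da).
Stress on syllable 2: gu:.ˈda.mi.lu:.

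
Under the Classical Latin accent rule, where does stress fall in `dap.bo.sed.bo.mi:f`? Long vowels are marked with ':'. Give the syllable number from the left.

3

Classical Latin: stress the penult if heavy (long vowel or closed), else the antepenult.
Weights: 3 sed H, 4 bo L, 5 mi:f H.
The penult (syllable 4, bo) is light, so stress falls on the antepenult (syllable 3, sed).
Stress on syllable 3: dap.bo.ˈsed.bo.mi:f.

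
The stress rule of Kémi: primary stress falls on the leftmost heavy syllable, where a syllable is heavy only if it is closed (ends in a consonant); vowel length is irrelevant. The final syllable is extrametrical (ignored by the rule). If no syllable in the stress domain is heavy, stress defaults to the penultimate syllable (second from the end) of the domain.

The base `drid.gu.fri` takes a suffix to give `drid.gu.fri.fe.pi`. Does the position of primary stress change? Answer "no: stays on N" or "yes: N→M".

no: stays on 1

Base `drid.gu.fri` (3 syllables):
  The final syllable (3, fri) is extrametrical; the stress domain is syllables 1–2.
  Weights: 1 drid H, 2 gu L.
  Heavy syllables in the domain: 1. The leftmost is syllable 1 (drid).
  → primary stress on syllable 1.
Suffixed `drid.gu.fri.fe.pi` (5 syllables):
  The final syllable (5, pi) is extrametrical; the stress domain is syllables 1–4.
  Weights: 1 drid H, 2 gu L, 3 fri L, 4 fe L.
  Heavy syllables in the domain: 1. The leftmost is syllable 1 (drid).
  → primary stress on syllable 1.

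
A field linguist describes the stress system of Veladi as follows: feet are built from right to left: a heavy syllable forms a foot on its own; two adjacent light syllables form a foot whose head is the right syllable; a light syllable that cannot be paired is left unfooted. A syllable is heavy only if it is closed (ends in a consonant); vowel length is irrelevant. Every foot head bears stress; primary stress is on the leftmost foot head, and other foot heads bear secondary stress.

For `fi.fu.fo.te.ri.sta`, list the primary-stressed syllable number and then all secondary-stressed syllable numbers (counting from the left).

Weights: 1 fi L, 2 fu L, 3 fo L, 4 te L, 5 ri L, 6 sta L.
Parse right to left (heavy = foot alone; LL = one foot; stranded L unfooted): (fi.ˈfu) (fo.ˈte) (ri.ˈsta).
Foot heads: 2, 4, 6.
Primary stress on the leftmost head = syllable 2.
Secondary stress on 4, 6: fi.ˈfu.fo.ˌte.ri.ˌsta.

primary 2, secondary 4, 6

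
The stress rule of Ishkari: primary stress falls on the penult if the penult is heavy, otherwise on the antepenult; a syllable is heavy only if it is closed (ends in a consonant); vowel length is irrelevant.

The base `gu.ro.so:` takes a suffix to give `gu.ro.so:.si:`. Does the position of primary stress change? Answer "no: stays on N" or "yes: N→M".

yes: 1→2

Base `gu.ro.so:` (3 syllables):
  Weights: 1 gu L, 2 ro L, 3 so: L.
  The penult (syllable 2, ro) is light, so stress falls on the antepenult (syllable 1, gu).
  → primary stress on syllable 1.
Suffixed `gu.ro.so:.si:` (4 syllables):
  Weights: 2 ro L, 3 so: L, 4 si: L.
  The penult (syllable 3, so:) is light, so stress falls on the antepenult (syllable 2, ro).
  → primary stress on syllable 2.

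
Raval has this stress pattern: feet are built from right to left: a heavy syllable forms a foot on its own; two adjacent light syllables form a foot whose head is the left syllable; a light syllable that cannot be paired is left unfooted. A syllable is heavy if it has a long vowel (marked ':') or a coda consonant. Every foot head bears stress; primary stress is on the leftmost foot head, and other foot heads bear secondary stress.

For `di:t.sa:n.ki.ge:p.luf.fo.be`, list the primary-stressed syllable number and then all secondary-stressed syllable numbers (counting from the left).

primary 1, secondary 2, 4, 5, 6

Weights: 1 di:t H, 2 sa:n H, 3 ki L, 4 ge:p H, 5 luf H, 6 fo L, 7 be L.
Parse right to left (heavy = foot alone; LL = one foot; stranded L unfooted): (ˈdi:t) (ˈsa:n) ki (ˈge:p) (ˈluf) (ˈfo.be).
Foot heads: 1, 2, 4, 5, 6.
Primary stress on the leftmost head = syllable 1.
Secondary stress on 2, 4, 5, 6: ˈdi:t.ˌsa:n.ki.ˌge:p.ˌluf.ˌfo.be.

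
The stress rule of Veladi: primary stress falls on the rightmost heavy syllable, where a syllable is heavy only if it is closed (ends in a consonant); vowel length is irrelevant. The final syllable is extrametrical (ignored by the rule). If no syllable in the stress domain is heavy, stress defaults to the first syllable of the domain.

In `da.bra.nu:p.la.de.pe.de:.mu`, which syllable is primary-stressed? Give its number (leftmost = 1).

3

The final syllable (8, mu) is extrametrical; the stress domain is syllables 1–7.
Weights: 1 da L, 2 bra L, 3 nu:p H, 4 la L, 5 de L, 6 pe L, 7 de: L.
Heavy syllables in the domain: 3. The rightmost is syllable 3 (nu:p).
Primary stress: syllable 3 → da.bra.ˈnu:p.la.de.pe.de:.mu.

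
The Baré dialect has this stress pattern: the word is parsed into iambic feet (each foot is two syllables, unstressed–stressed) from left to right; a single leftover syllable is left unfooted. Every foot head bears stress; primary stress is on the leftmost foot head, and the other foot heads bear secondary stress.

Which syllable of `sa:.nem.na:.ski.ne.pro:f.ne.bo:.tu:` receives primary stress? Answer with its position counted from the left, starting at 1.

Parse left to right into iambic (σˈσ) feet: (sa:.ˈnem) (na:.ˈski) (ne.ˈpro:f) (ne.ˈbo:) tu:. Syllable 9 is left unfooted.
Foot heads (stressed positions): 2, 4, 6, 8.
End Rule Leftmost: primary stress on the leftmost head = syllable 2.
Primary stress: syllable 2 → sa:.ˈnem.na:.ski.ne.pro:f.ne.bo:.tu:.

2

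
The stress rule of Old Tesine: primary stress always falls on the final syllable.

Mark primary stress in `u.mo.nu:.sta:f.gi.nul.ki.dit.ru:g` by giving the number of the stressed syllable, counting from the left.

The word has 9 syllables; the final syllable is syllable 9 (ru:g).
Primary stress: syllable 9 → u.mo.nu:.sta:f.gi.nul.ki.dit.ˈru:g.

9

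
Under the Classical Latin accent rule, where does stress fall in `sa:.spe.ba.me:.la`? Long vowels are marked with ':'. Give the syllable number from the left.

4

Classical Latin: stress the penult if heavy (long vowel or closed), else the antepenult.
Weights: 3 ba L, 4 me: H, 5 la L.
The penult (syllable 4, me:) is heavy, so it takes stress.
Stress on syllable 4: sa:.spe.ba.ˈme:.la.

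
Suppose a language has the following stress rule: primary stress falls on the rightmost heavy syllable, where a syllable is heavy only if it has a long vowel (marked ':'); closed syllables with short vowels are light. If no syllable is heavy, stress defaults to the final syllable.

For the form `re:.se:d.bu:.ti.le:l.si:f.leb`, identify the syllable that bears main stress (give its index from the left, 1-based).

6

Weights: 1 re: H, 2 se:d H, 3 bu: H, 4 ti L, 5 le:l H, 6 si:f H, 7 leb L.
Heavy syllables in the domain: 1, 2, 3, 5, 6. The rightmost is syllable 6 (si:f).
Primary stress: syllable 6 → re:.se:d.bu:.ti.le:l.ˈsi:f.leb.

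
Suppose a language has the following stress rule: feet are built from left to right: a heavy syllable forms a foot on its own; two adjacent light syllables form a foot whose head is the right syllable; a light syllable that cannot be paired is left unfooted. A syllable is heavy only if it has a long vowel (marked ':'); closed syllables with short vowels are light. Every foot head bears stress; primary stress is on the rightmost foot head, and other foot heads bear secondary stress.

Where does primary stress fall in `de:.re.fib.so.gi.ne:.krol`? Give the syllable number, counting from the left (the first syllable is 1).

Weights: 1 de: H, 2 re L, 3 fib L, 4 so L, 5 gi L, 6 ne: H, 7 krol L.
Parse left to right (heavy = foot alone; LL = one foot; stranded L unfooted): (ˈde:) (re.ˈfib) (so.ˈgi) (ˈne:) krol.
Foot heads: 1, 3, 5, 6.
Primary stress on the rightmost head = syllable 6.
Primary stress: syllable 6 → de:.re.fib.so.gi.ˈne:.krol.

6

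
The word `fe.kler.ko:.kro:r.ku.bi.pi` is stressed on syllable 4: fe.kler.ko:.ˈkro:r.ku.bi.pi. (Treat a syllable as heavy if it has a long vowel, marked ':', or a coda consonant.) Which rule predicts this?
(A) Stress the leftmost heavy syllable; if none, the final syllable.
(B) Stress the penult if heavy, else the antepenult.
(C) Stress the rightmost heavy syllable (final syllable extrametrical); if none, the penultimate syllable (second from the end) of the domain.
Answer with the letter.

C

Rule A → syllable 2 (observed: 4).
Rule B → syllable 5 (observed: 4).
Rule C → syllable 4 ✓.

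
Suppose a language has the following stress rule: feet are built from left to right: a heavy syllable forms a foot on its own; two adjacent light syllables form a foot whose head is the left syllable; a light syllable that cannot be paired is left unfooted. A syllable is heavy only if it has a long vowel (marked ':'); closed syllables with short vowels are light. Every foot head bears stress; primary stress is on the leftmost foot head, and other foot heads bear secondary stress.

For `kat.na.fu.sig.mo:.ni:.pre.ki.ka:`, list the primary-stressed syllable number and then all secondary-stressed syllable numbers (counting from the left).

primary 1, secondary 3, 5, 6, 7, 9

Weights: 1 kat L, 2 na L, 3 fu L, 4 sig L, 5 mo: H, 6 ni: H, 7 pre L, 8 ki L, 9 ka: H.
Parse left to right (heavy = foot alone; LL = one foot; stranded L unfooted): (ˈkat.na) (ˈfu.sig) (ˈmo:) (ˈni:) (ˈpre.ki) (ˈka:).
Foot heads: 1, 3, 5, 6, 7, 9.
Primary stress on the leftmost head = syllable 1.
Secondary stress on 3, 5, 6, 7, 9: ˈkat.na.ˌfu.sig.ˌmo:.ˌni:.ˌpre.ki.ˌka:.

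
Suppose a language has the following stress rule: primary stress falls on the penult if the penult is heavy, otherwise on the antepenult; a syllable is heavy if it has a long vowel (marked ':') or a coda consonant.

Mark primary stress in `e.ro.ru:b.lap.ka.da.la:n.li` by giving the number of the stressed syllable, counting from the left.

7

Weights: 6 da L, 7 la:n H, 8 li L.
The penult (syllable 7, la:n) is heavy, so it takes stress.
Primary stress: syllable 7 → e.ro.ru:b.lap.ka.da.ˈla:n.li.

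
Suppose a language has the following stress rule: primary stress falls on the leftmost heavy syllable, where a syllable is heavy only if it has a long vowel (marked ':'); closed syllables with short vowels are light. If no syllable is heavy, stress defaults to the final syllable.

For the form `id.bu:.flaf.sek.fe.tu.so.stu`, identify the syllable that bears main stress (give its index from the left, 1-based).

Weights: 1 id L, 2 bu: H, 3 flaf L, 4 sek L, 5 fe L, 6 tu L, 7 so L, 8 stu L.
Heavy syllables in the domain: 2. The leftmost is syllable 2 (bu:).
Primary stress: syllable 2 → id.ˈbu:.flaf.sek.fe.tu.so.stu.

2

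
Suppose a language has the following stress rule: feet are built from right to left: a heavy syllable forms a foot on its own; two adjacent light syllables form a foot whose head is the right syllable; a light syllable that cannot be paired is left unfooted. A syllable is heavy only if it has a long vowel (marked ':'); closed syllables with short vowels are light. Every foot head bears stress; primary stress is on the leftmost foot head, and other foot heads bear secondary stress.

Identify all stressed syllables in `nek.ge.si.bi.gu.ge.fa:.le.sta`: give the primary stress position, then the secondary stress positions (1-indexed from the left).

primary 2, secondary 4, 6, 7, 9

Weights: 1 nek L, 2 ge L, 3 si L, 4 bi L, 5 gu L, 6 ge L, 7 fa: H, 8 le L, 9 sta L.
Parse right to left (heavy = foot alone; LL = one foot; stranded L unfooted): (nek.ˈge) (si.ˈbi) (gu.ˈge) (ˈfa:) (le.ˈsta).
Foot heads: 2, 4, 6, 7, 9.
Primary stress on the leftmost head = syllable 2.
Secondary stress on 4, 6, 7, 9: nek.ˈge.si.ˌbi.gu.ˌge.ˌfa:.le.ˌsta.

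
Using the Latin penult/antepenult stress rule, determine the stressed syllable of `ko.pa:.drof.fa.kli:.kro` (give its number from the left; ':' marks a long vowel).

Classical Latin: stress the penult if heavy (long vowel or closed), else the antepenult.
Weights: 4 fa L, 5 kli: H, 6 kro L.
The penult (syllable 5, kli:) is heavy, so it takes stress.
Stress on syllable 5: ko.pa:.drof.fa.ˈkli:.kro.

5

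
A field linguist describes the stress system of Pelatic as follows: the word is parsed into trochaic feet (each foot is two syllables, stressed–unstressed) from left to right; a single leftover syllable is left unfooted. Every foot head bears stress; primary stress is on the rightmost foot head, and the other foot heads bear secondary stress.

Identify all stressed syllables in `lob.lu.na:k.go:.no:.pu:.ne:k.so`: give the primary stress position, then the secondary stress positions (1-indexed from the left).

Parse left to right into trochaic (ˈσσ) feet: (ˈlob.lu) (ˈna:k.go:) (ˈno:.pu:) (ˈne:k.so).
Foot heads (stressed positions): 1, 3, 5, 7.
End Rule Rightmost: primary stress on the rightmost head = syllable 7.
Secondary stress on 1, 3, 5: ˌlob.lu.ˌna:k.go:.ˌno:.pu:.ˈne:k.so.

primary 7, secondary 1, 3, 5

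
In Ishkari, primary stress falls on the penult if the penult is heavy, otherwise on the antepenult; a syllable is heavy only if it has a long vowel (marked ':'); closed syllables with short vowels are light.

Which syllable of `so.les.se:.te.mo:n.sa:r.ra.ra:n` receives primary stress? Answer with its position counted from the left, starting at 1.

6

Weights: 6 sa:r H, 7 ra L, 8 ra:n H.
The penult (syllable 7, ra) is light, so stress falls on the antepenult (syllable 6, sa:r).
Primary stress: syllable 6 → so.les.se:.te.mo:n.ˈsa:r.ra.ra:n.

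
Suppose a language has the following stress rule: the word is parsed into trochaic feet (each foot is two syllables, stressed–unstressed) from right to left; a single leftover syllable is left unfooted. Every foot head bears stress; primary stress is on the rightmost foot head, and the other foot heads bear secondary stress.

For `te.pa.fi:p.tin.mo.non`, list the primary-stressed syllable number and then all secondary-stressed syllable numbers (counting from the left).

primary 5, secondary 1, 3

Parse right to left into trochaic (ˈσσ) feet: (ˈte.pa) (ˈfi:p.tin) (ˈmo.non).
Foot heads (stressed positions): 1, 3, 5.
End Rule Rightmost: primary stress on the rightmost head = syllable 5.
Secondary stress on 1, 3: ˌte.pa.ˌfi:p.tin.ˈmo.non.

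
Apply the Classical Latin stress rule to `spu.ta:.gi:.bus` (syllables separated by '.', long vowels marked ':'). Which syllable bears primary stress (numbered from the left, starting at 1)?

3

Classical Latin: stress the penult if heavy (long vowel or closed), else the antepenult.
Weights: 2 ta: H, 3 gi: H, 4 bus H.
The penult (syllable 3, gi:) is heavy, so it takes stress.
Stress on syllable 3: spu.ta:.ˈgi:.bus.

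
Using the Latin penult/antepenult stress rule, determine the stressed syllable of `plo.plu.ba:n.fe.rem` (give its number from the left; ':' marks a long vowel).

Classical Latin: stress the penult if heavy (long vowel or closed), else the antepenult.
Weights: 3 ba:n H, 4 fe L, 5 rem H.
The penult (syllable 4, fe) is light, so stress falls on the antepenult (syllable 3, ba:n).
Stress on syllable 3: plo.plu.ˈba:n.fe.rem.

3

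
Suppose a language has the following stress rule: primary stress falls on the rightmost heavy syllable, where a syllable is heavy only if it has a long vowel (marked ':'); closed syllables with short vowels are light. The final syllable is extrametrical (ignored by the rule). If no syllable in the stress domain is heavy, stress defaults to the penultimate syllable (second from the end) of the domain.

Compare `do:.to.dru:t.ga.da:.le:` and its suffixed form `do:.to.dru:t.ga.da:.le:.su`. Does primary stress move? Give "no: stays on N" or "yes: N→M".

Base `do:.to.dru:t.ga.da:.le:` (6 syllables):
  The final syllable (6, le:) is extrametrical; the stress domain is syllables 1–5.
  Weights: 1 do: H, 2 to L, 3 dru:t H, 4 ga L, 5 da: H.
  Heavy syllables in the domain: 1, 3, 5. The rightmost is syllable 5 (da:).
  → primary stress on syllable 5.
Suffixed `do:.to.dru:t.ga.da:.le:.su` (7 syllables):
  The final syllable (7, su) is extrametrical; the stress domain is syllables 1–6.
  Weights: 1 do: H, 2 to L, 3 dru:t H, 4 ga L, 5 da: H, 6 le: H.
  Heavy syllables in the domain: 1, 3, 5, 6. The rightmost is syllable 6 (le:).
  → primary stress on syllable 6.

yes: 5→6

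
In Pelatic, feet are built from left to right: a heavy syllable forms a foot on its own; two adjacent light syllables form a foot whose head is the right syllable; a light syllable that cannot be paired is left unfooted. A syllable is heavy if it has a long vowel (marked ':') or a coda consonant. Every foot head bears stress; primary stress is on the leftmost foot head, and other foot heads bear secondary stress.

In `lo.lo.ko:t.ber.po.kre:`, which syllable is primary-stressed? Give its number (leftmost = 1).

Weights: 1 lo L, 2 lo L, 3 ko:t H, 4 ber H, 5 po L, 6 kre: H.
Parse left to right (heavy = foot alone; LL = one foot; stranded L unfooted): (lo.ˈlo) (ˈko:t) (ˈber) po (ˈkre:).
Foot heads: 2, 3, 4, 6.
Primary stress on the leftmost head = syllable 2.
Primary stress: syllable 2 → lo.ˈlo.ko:t.ber.po.kre:.

2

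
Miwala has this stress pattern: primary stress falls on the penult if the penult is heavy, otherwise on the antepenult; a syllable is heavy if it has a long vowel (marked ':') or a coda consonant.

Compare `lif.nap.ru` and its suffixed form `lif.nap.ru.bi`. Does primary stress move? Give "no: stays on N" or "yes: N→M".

no: stays on 2

Base `lif.nap.ru` (3 syllables):
  Weights: 1 lif H, 2 nap H, 3 ru L.
  The penult (syllable 2, nap) is heavy, so it takes stress.
  → primary stress on syllable 2.
Suffixed `lif.nap.ru.bi` (4 syllables):
  Weights: 2 nap H, 3 ru L, 4 bi L.
  The penult (syllable 3, ru) is light, so stress falls on the antepenult (syllable 2, nap).
  → primary stress on syllable 2.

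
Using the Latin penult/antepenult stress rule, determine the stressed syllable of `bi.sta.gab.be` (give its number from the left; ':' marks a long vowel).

Classical Latin: stress the penult if heavy (long vowel or closed), else the antepenult.
Weights: 2 sta L, 3 gab H, 4 be L.
The penult (syllable 3, gab) is heavy, so it takes stress.
Stress on syllable 3: bi.sta.ˈgab.be.

3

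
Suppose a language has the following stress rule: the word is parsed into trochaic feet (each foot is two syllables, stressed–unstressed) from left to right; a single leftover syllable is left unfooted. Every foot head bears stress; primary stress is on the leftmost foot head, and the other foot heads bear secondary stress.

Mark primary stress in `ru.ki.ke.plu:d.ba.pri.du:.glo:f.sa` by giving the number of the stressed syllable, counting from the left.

1

Parse left to right into trochaic (ˈσσ) feet: (ˈru.ki) (ˈke.plu:d) (ˈba.pri) (ˈdu:.glo:f) sa. Syllable 9 is left unfooted.
Foot heads (stressed positions): 1, 3, 5, 7.
End Rule Leftmost: primary stress on the leftmost head = syllable 1.
Primary stress: syllable 1 → ˈru.ki.ke.plu:d.ba.pri.du:.glo:f.sa.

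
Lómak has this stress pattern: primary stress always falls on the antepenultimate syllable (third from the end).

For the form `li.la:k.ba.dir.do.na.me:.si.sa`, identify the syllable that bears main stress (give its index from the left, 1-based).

The word has 9 syllables; the antepenultimate syllable (third from the end) is syllable 7 (me:).
Primary stress: syllable 7 → li.la:k.ba.dir.do.na.ˈme:.si.sa.

7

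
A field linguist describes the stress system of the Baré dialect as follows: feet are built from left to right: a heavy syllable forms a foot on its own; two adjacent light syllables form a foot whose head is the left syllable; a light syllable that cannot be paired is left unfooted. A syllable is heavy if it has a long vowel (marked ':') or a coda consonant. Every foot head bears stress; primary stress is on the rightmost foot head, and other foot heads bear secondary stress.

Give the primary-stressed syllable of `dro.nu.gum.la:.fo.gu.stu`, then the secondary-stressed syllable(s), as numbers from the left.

primary 5, secondary 1, 3, 4

Weights: 1 dro L, 2 nu L, 3 gum H, 4 la: H, 5 fo L, 6 gu L, 7 stu L.
Parse left to right (heavy = foot alone; LL = one foot; stranded L unfooted): (ˈdro.nu) (ˈgum) (ˈla:) (ˈfo.gu) stu.
Foot heads: 1, 3, 4, 5.
Primary stress on the rightmost head = syllable 5.
Secondary stress on 1, 3, 4: ˌdro.nu.ˌgum.ˌla:.ˈfo.gu.stu.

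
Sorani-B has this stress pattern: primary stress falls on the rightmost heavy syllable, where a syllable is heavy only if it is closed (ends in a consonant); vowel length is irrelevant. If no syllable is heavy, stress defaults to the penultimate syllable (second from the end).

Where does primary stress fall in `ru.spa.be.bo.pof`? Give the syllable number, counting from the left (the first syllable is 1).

5

Weights: 1 ru L, 2 spa L, 3 be L, 4 bo L, 5 pof H.
Heavy syllables in the domain: 5. The rightmost is syllable 5 (pof).
Primary stress: syllable 5 → ru.spa.be.bo.ˈpof.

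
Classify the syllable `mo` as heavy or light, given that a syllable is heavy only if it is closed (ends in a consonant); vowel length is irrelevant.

light

`mo`: short vowel, open (no coda). Open (no coda) → light.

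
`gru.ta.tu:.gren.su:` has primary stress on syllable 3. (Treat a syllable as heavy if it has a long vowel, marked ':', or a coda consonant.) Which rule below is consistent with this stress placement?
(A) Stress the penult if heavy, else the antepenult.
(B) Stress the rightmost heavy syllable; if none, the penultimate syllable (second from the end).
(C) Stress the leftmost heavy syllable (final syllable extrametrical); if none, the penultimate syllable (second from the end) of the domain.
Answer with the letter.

C

Rule A → syllable 4 (observed: 3).
Rule B → syllable 5 (observed: 3).
Rule C → syllable 3 ✓.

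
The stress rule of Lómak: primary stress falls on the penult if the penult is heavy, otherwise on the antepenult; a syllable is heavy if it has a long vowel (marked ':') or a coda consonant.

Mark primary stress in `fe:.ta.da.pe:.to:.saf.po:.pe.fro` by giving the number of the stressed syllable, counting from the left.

7

Weights: 7 po: H, 8 pe L, 9 fro L.
The penult (syllable 8, pe) is light, so stress falls on the antepenult (syllable 7, po:).
Primary stress: syllable 7 → fe:.ta.da.pe:.to:.saf.ˈpo:.pe.fro.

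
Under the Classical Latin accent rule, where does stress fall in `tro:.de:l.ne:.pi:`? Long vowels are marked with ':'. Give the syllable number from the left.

Classical Latin: stress the penult if heavy (long vowel or closed), else the antepenult.
Weights: 2 de:l H, 3 ne: H, 4 pi: H.
The penult (syllable 3, ne:) is heavy, so it takes stress.
Stress on syllable 3: tro:.de:l.ˈne:.pi:.

3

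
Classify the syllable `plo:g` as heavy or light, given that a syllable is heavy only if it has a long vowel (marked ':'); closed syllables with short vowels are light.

`plo:g`: long vowel, closed (coda /g/). Long vowel → heavy.

heavy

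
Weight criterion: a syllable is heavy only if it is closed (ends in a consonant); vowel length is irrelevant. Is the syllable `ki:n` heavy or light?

`ki:n`: long vowel, closed (coda /n/). Closed (coda /n/) → heavy.

heavy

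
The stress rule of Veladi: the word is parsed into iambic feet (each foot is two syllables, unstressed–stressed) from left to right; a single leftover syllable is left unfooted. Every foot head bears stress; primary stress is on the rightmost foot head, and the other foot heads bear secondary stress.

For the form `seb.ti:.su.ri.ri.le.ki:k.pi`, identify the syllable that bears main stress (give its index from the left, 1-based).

Parse left to right into iambic (σˈσ) feet: (seb.ˈti:) (su.ˈri) (ri.ˈle) (ki:k.ˈpi).
Foot heads (stressed positions): 2, 4, 6, 8.
End Rule Rightmost: primary stress on the rightmost head = syllable 8.
Primary stress: syllable 8 → seb.ti:.su.ri.ri.le.ki:k.ˈpi.

8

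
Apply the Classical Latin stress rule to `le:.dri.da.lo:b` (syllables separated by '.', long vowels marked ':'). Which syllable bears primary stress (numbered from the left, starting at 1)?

Classical Latin: stress the penult if heavy (long vowel or closed), else the antepenult.
Weights: 2 dri L, 3 da L, 4 lo:b H.
The penult (syllable 3, da) is light, so stress falls on the antepenult (syllable 2, dri).
Stress on syllable 2: le:.ˈdri.da.lo:b.

2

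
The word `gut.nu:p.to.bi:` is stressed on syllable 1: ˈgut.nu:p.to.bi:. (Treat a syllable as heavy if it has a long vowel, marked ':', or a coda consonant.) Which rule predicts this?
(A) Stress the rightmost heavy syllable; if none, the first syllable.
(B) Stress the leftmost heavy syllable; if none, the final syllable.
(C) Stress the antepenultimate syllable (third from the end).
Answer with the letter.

Rule A → syllable 4 (observed: 1).
Rule B → syllable 1 ✓.
Rule C → syllable 2 (observed: 1).

B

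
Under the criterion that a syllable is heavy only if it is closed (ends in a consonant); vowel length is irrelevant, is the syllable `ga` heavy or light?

`ga`: short vowel, open (no coda). Open (no coda) → light.

light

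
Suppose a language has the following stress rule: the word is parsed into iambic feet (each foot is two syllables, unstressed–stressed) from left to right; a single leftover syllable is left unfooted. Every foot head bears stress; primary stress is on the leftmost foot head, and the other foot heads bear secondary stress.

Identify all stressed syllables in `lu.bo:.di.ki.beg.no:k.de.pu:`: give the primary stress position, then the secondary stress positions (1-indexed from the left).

primary 2, secondary 4, 6, 8

Parse left to right into iambic (σˈσ) feet: (lu.ˈbo:) (di.ˈki) (beg.ˈno:k) (de.ˈpu:).
Foot heads (stressed positions): 2, 4, 6, 8.
End Rule Leftmost: primary stress on the leftmost head = syllable 2.
Secondary stress on 4, 6, 8: lu.ˈbo:.di.ˌki.beg.ˌno:k.de.ˌpu:.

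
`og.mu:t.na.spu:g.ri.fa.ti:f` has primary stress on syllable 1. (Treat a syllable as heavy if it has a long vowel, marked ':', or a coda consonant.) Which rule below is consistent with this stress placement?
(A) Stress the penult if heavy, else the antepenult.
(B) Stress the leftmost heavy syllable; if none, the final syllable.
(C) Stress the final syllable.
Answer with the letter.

B

Rule A → syllable 5 (observed: 1).
Rule B → syllable 1 ✓.
Rule C → syllable 7 (observed: 1).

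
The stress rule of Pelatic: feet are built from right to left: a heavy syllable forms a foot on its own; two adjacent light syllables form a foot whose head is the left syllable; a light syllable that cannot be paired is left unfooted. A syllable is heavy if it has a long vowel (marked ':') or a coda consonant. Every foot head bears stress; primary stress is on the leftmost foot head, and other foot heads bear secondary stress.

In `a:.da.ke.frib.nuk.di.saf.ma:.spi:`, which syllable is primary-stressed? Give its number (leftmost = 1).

1

Weights: 1 a: H, 2 da L, 3 ke L, 4 frib H, 5 nuk H, 6 di L, 7 saf H, 8 ma: H, 9 spi: H.
Parse right to left (heavy = foot alone; LL = one foot; stranded L unfooted): (ˈa:) (ˈda.ke) (ˈfrib) (ˈnuk) di (ˈsaf) (ˈma:) (ˈspi:).
Foot heads: 1, 2, 4, 5, 7, 8, 9.
Primary stress on the leftmost head = syllable 1.
Primary stress: syllable 1 → ˈa:.da.ke.frib.nuk.di.saf.ma:.spi:.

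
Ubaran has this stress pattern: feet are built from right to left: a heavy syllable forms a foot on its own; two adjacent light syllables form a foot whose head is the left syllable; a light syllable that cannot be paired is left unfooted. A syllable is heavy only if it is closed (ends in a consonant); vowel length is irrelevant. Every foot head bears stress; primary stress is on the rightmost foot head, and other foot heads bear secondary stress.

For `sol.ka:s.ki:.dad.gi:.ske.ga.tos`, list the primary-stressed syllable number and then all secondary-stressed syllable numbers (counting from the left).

primary 8, secondary 1, 2, 4, 6

Weights: 1 sol H, 2 ka:s H, 3 ki: L, 4 dad H, 5 gi: L, 6 ske L, 7 ga L, 8 tos H.
Parse right to left (heavy = foot alone; LL = one foot; stranded L unfooted): (ˈsol) (ˈka:s) ki: (ˈdad) gi: (ˈske.ga) (ˈtos).
Foot heads: 1, 2, 4, 6, 8.
Primary stress on the rightmost head = syllable 8.
Secondary stress on 1, 2, 4, 6: ˌsol.ˌka:s.ki:.ˌdad.gi:.ˌske.ga.ˈtos.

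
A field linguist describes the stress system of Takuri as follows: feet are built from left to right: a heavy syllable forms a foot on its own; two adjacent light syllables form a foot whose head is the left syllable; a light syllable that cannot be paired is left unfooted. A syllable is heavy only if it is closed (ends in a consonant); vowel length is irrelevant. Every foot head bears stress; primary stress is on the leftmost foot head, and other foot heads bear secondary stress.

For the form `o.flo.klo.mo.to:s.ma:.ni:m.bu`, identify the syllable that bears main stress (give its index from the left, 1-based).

1

Weights: 1 o L, 2 flo L, 3 klo L, 4 mo L, 5 to:s H, 6 ma: L, 7 ni:m H, 8 bu L.
Parse left to right (heavy = foot alone; LL = one foot; stranded L unfooted): (ˈo.flo) (ˈklo.mo) (ˈto:s) ma: (ˈni:m) bu.
Foot heads: 1, 3, 5, 7.
Primary stress on the leftmost head = syllable 1.
Primary stress: syllable 1 → ˈo.flo.klo.mo.to:s.ma:.ni:m.bu.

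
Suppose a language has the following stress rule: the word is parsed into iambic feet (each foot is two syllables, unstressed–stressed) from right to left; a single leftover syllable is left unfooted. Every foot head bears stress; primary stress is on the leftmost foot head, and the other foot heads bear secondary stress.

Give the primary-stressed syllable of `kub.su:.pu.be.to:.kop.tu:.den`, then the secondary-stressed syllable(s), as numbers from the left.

primary 2, secondary 4, 6, 8

Parse right to left into iambic (σˈσ) feet: (kub.ˈsu:) (pu.ˈbe) (to:.ˈkop) (tu:.ˈden).
Foot heads (stressed positions): 2, 4, 6, 8.
End Rule Leftmost: primary stress on the leftmost head = syllable 2.
Secondary stress on 4, 6, 8: kub.ˈsu:.pu.ˌbe.to:.ˌkop.tu:.ˌden.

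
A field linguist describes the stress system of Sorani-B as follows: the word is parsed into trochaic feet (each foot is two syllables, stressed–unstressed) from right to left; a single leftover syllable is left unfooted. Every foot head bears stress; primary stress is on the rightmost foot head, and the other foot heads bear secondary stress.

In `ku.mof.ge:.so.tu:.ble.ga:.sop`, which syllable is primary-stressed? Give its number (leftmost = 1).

Parse right to left into trochaic (ˈσσ) feet: (ˈku.mof) (ˈge:.so) (ˈtu:.ble) (ˈga:.sop).
Foot heads (stressed positions): 1, 3, 5, 7.
End Rule Rightmost: primary stress on the rightmost head = syllable 7.
Primary stress: syllable 7 → ku.mof.ge:.so.tu:.ble.ˈga:.sop.

7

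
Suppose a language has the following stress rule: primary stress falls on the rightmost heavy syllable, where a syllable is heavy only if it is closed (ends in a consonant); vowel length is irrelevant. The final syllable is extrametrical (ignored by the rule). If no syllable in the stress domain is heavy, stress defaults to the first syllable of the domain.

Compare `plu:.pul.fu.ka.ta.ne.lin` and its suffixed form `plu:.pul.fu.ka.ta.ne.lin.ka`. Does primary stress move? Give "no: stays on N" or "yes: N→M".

Base `plu:.pul.fu.ka.ta.ne.lin` (7 syllables):
  The final syllable (7, lin) is extrametrical; the stress domain is syllables 1–6.
  Weights: 1 plu: L, 2 pul H, 3 fu L, 4 ka L, 5 ta L, 6 ne L.
  Heavy syllables in the domain: 2. The rightmost is syllable 2 (pul).
  → primary stress on syllable 2.
Suffixed `plu:.pul.fu.ka.ta.ne.lin.ka` (8 syllables):
  The final syllable (8, ka) is extrametrical; the stress domain is syllables 1–7.
  Weights: 1 plu: L, 2 pul H, 3 fu L, 4 ka L, 5 ta L, 6 ne L, 7 lin H.
  Heavy syllables in the domain: 2, 7. The rightmost is syllable 7 (lin).
  → primary stress on syllable 7.

yes: 2→7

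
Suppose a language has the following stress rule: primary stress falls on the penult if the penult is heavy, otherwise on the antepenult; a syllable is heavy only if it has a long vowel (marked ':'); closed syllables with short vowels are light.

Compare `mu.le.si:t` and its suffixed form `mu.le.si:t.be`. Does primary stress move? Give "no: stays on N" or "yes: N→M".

Base `mu.le.si:t` (3 syllables):
  Weights: 1 mu L, 2 le L, 3 si:t H.
  The penult (syllable 2, le) is light, so stress falls on the antepenult (syllable 1, mu).
  → primary stress on syllable 1.
Suffixed `mu.le.si:t.be` (4 syllables):
  Weights: 2 le L, 3 si:t H, 4 be L.
  The penult (syllable 3, si:t) is heavy, so it takes stress.
  → primary stress on syllable 3.

yes: 1→3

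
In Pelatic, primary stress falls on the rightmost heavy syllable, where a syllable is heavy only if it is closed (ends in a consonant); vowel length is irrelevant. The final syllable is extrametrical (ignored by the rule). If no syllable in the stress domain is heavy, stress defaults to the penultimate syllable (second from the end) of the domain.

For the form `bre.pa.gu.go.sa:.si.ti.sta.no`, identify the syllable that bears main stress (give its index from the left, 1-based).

7

The final syllable (9, no) is extrametrical; the stress domain is syllables 1–8.
Weights: 1 bre L, 2 pa L, 3 gu L, 4 go L, 5 sa: L, 6 si L, 7 ti L, 8 sta L.
No heavy syllable in the domain; default to the penultimate syllable (second from the end) of the domain = syllable 7.
Primary stress: syllable 7 → bre.pa.gu.go.sa:.si.ˈti.sta.no.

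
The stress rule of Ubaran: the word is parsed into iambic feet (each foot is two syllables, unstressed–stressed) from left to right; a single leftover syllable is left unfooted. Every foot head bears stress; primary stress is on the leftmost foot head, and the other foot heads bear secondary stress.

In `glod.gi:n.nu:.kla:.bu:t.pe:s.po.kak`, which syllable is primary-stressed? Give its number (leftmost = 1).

2

Parse left to right into iambic (σˈσ) feet: (glod.ˈgi:n) (nu:.ˈkla:) (bu:t.ˈpe:s) (po.ˈkak).
Foot heads (stressed positions): 2, 4, 6, 8.
End Rule Leftmost: primary stress on the leftmost head = syllable 2.
Primary stress: syllable 2 → glod.ˈgi:n.nu:.kla:.bu:t.pe:s.po.kak.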